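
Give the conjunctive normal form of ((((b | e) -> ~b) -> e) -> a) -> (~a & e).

((((b | e) -> ~b) -> e) -> a) -> (~a & e)
≡ ~((((b | e) -> ~b) -> e) -> a) | (~a & e)   (eliminate ->)
≡ ~(~(((b | e) -> ~b) -> e) | a) | (~a & e)   (eliminate ->)
≡ ~(~(~((b | e) -> ~b) | e) | a) | (~a & e)   (eliminate ->)
≡ ~(~(~(~(b | e) | ~b) | e) | a) | (~a & e)   (eliminate ->)
≡ (~~(~(~(b | e) | ~b) | e) & ~a) | (~a & e)   (De Morgan)
≡ ((~(~(b | e) | ~b) | e) & ~a) | (~a & e)   (double negation)
≡ (((~~(b | e) & ~~b) | e) & ~a) | (~a & e)   (De Morgan)
≡ ((((b | e) & ~~b) | e) & ~a) | (~a & e)   (double negation)
≡ ((((b | e) & b) | e) & ~a) | (~a & e)   (double negation)
≡ (b | e | e | ~a) & (b | e | e | e) & (b | e | ~a) & (b | e | e) & (~a | ~a) & (~a | e)   (distribute | over &)
≡ (b | e) & ~a   (simplify)

(b | e) & ~a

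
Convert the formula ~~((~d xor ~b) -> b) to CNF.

b | ~d

~~((~d xor ~b) -> b)
= ~~(~(~d xor ~b) | b)   [eliminate ->]
= ~~(~((~d | ~b) & ~(~d & ~b)) | b)   [expand xor]
= ~((~d | ~b) & ~(~d & ~b)) | b   [double negation]
= ~(~d | ~b) | ~~(~d & ~b) | b   [De Morgan]
= (~~d & ~~b) | ~~(~d & ~b) | b   [De Morgan]
= (d & ~~b) | ~~(~d & ~b) | b   [double negation]
= (d & b) | ~~(~d & ~b) | b   [double negation]
= (d & b) | (~d & ~b) | b   [double negation]
= (d | ~d | b) & (d | ~b | b) & (b | ~d | b) & (b | ~b | b)   [distribute | over &]
= b | ~d   [simplify]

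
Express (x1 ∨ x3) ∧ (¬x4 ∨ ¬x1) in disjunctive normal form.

(x1 ∨ x3) ∧ (¬x4 ∨ ¬x1)
⇔ x1 ∧ ¬x4 ∨ x1 ∧ ¬x1 ∨ x3 ∧ ¬x4 ∨ x3 ∧ ¬x1   (distribute ∧ over ∨)
⇔ x1 ∧ ¬x4 ∨ x3 ∧ ¬x4 ∨ x3 ∧ ¬x1   (simplify)

x1 ∧ ¬x4 ∨ x3 ∧ ¬x4 ∨ x3 ∧ ¬x1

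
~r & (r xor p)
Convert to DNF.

~r & p

~r & (r xor p)
⇔ ~r & ((r & ~p) | (~r & p))   [expand xor]
⇔ (~r & r & ~p) | (~r & ~r & p)   [distribute & over |]
⇔ ~r & p   [simplify]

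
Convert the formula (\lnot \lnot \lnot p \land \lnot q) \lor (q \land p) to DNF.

(\lnot \lnot \lnot p \land \lnot q) \lor (q \land p)
⇔ (\lnot p \land \lnot q) \lor (q \land p)   [double negation]

(\lnot p \land \lnot q) \lor (q \land p)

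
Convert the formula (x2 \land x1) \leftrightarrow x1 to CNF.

(x2 \land x1) \leftrightarrow x1
⇔ ((x2 \land x1) \to x1) \land (x1 \to (x2 \land x1))   — eliminate \leftrightarrow
⇔ (\lnot (x2 \land x1) \lor x1) \land (x1 \to (x2 \land x1))   — eliminate \to
⇔ (\lnot (x2 \land x1) \lor x1) \land (\lnot x1 \lor (x2 \land x1))   — eliminate \to
⇔ (\lnot x2 \lor \lnot x1 \lor x1) \land (\lnot x1 \lor (x2 \land x1))   — De Morgan
⇔ (\lnot x2 \lor \lnot x1 \lor x1) \land (\lnot x1 \lor x2) \land (\lnot x1 \lor x1)   — distribute \lor over \land
⇔ \lnot x1 \lor x2   — simplify

\lnot x1 \lor x2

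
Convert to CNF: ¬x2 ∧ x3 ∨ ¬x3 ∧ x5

¬x2 ∧ x3 ∨ ¬x3 ∧ x5
≡ (¬x2 ∨ ¬x3) ∧ (¬x2 ∨ x5) ∧ (x3 ∨ ¬x3) ∧ (x3 ∨ x5)   [distribute ∨ over ∧]
≡ (¬x2 ∨ ¬x3) ∧ (¬x2 ∨ x5) ∧ (x3 ∨ x5)   [simplify]

(¬x2 ∨ ¬x3) ∧ (¬x2 ∨ x5) ∧ (x3 ∨ x5)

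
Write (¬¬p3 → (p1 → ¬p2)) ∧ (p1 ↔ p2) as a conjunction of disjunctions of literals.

(¬p3 ∨ ¬p1 ∨ ¬p2) ∧ (¬p1 ∨ p2) ∧ (¬p2 ∨ p1)

(¬¬p3 → (p1 → ¬p2)) ∧ (p1 ↔ p2)
≡ (¬¬¬p3 ∨ (p1 → ¬p2)) ∧ (p1 ↔ p2)
≡ (¬¬¬p3 ∨ ¬p1 ∨ ¬p2) ∧ (p1 ↔ p2)
≡ (¬¬¬p3 ∨ ¬p1 ∨ ¬p2) ∧ (p1 → p2) ∧ (p2 → p1)
≡ (¬¬¬p3 ∨ ¬p1 ∨ ¬p2) ∧ (¬p1 ∨ p2) ∧ (p2 → p1)
≡ (¬¬¬p3 ∨ ¬p1 ∨ ¬p2) ∧ (¬p1 ∨ p2) ∧ (¬p2 ∨ p1)
≡ (¬p3 ∨ ¬p1 ∨ ¬p2) ∧ (¬p1 ∨ p2) ∧ (¬p2 ∨ p1)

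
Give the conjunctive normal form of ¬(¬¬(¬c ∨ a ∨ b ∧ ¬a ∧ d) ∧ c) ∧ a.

(¬a ∨ ¬c) ∧ a

¬(¬¬(¬c ∨ a ∨ b ∧ ¬a ∧ d) ∧ c) ∧ a
≡ (¬¬¬(¬c ∨ a ∨ b ∧ ¬a ∧ d) ∨ ¬c) ∧ a   [De Morgan]
≡ (¬(¬c ∨ a ∨ b ∧ ¬a ∧ d) ∨ ¬c) ∧ a   [double negation]
≡ (¬¬c ∧ ¬a ∧ ¬(b ∧ ¬a ∧ d) ∨ ¬c) ∧ a   [De Morgan]
≡ (c ∧ ¬a ∧ ¬(b ∧ ¬a ∧ d) ∨ ¬c) ∧ a   [double negation]
≡ (c ∧ ¬a ∧ (¬b ∨ ¬¬a ∨ ¬d) ∨ ¬c) ∧ a   [De Morgan]
≡ (c ∧ ¬a ∧ (¬b ∨ a ∨ ¬d) ∨ ¬c) ∧ a   [double negation]
≡ (c ∨ ¬c) ∧ (¬a ∨ ¬c) ∧ (¬b ∨ a ∨ ¬d ∨ ¬c) ∧ a   [distribute ∨ over ∧]
≡ (¬a ∨ ¬c) ∧ a   [simplify]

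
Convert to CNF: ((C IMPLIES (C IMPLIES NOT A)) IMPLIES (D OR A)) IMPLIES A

NOT D OR A

((C IMPLIES (C IMPLIES NOT A)) IMPLIES (D OR A)) IMPLIES A
= NOT ((C IMPLIES (C IMPLIES NOT A)) IMPLIES (D OR A)) OR A   [eliminate IMPLIES]
= NOT (NOT (C IMPLIES (C IMPLIES NOT A)) OR D OR A) OR A   [eliminate IMPLIES]
= NOT (NOT (NOT C OR (C IMPLIES NOT A)) OR D OR A) OR A   [eliminate IMPLIES]
= NOT (NOT (NOT C OR NOT C OR NOT A) OR D OR A) OR A   [eliminate IMPLIES]
= (NOT NOT (NOT C OR NOT C OR NOT A) AND NOT D AND NOT A) OR A   [De Morgan]
= ((NOT C OR NOT C OR NOT A) AND NOT D AND NOT A) OR A   [double negation]
= (NOT C OR NOT C OR NOT A OR A) AND (NOT D OR A) AND (NOT A OR A)   [distribute OR over AND]
= NOT D OR A   [simplify]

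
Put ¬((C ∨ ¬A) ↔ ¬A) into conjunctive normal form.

(C ∨ ¬A) ∧ A

¬((C ∨ ¬A) ↔ ¬A)
= ¬(((C ∨ ¬A) → ¬A) ∧ (¬A → (C ∨ ¬A)))   (eliminate ↔)
= ¬((¬(C ∨ ¬A) ∨ ¬A) ∧ (¬A → (C ∨ ¬A)))   (eliminate →)
= ¬((¬(C ∨ ¬A) ∨ ¬A) ∧ (¬¬A ∨ C ∨ ¬A))   (eliminate →)
= ¬(¬(C ∨ ¬A) ∨ ¬A) ∨ ¬(¬¬A ∨ C ∨ ¬A)   (De Morgan)
= (¬¬(C ∨ ¬A) ∧ ¬¬A) ∨ ¬(¬¬A ∨ C ∨ ¬A)   (De Morgan)
= ((C ∨ ¬A) ∧ ¬¬A) ∨ ¬(¬¬A ∨ C ∨ ¬A)   (double negation)
= ((C ∨ ¬A) ∧ A) ∨ ¬(¬¬A ∨ C ∨ ¬A)   (double negation)
= ((C ∨ ¬A) ∧ A) ∨ (¬¬¬A ∧ ¬C ∧ ¬¬A)   (De Morgan)
= ((C ∨ ¬A) ∧ A) ∨ (¬A ∧ ¬C ∧ ¬¬A)   (double negation)
= ((C ∨ ¬A) ∧ A) ∨ (¬A ∧ ¬C ∧ A)   (double negation)
= (C ∨ ¬A ∨ ¬A) ∧ (C ∨ ¬A ∨ ¬C) ∧ (C ∨ ¬A ∨ A) ∧ (A ∨ ¬A) ∧ (A ∨ ¬C) ∧ (A ∨ A)   (distribute ∨ over ∧)
= (C ∨ ¬A) ∧ A   (simplify)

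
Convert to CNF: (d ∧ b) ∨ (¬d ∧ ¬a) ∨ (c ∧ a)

(d ∨ ¬a ∨ c) ∧ (b ∨ ¬d ∨ c) ∧ (b ∨ ¬d ∨ a) ∧ (b ∨ ¬a ∨ c)

(d ∧ b) ∨ (¬d ∧ ¬a) ∨ (c ∧ a)
≡ (d ∨ ¬d ∨ c) ∧ (d ∨ ¬d ∨ a) ∧ (d ∨ ¬a ∨ c) ∧ (d ∨ ¬a ∨ a) ∧ (b ∨ ¬d ∨ c) ∧ (b ∨ ¬d ∨ a) ∧ (b ∨ ¬a ∨ c) ∧ (b ∨ ¬a ∨ a)   (distribute ∨ over ∧)
≡ (d ∨ ¬a ∨ c) ∧ (b ∨ ¬d ∨ c) ∧ (b ∨ ¬d ∨ a) ∧ (b ∨ ¬a ∨ c)   (simplify)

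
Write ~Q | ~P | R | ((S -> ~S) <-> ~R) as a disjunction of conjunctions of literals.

~Q | ~P | R | (~R & ~S)

~Q | ~P | R | ((S -> ~S) <-> ~R)
≡ ~Q | ~P | R | (((S -> ~S) -> ~R) & (~R -> (S -> ~S)))   [eliminate <->]
≡ ~Q | ~P | R | ((~(S -> ~S) | ~R) & (~R -> (S -> ~S)))   [eliminate ->]
≡ ~Q | ~P | R | ((~(~S | ~S) | ~R) & (~R -> (S -> ~S)))   [eliminate ->]
≡ ~Q | ~P | R | ((~(~S | ~S) | ~R) & (~~R | (S -> ~S)))   [eliminate ->]
≡ ~Q | ~P | R | ((~(~S | ~S) | ~R) & (~~R | ~S | ~S))   [eliminate ->]
≡ ~Q | ~P | R | (((~~S & ~~S) | ~R) & (~~R | ~S | ~S))   [De Morgan]
≡ ~Q | ~P | R | (((S & ~~S) | ~R) & (~~R | ~S | ~S))   [double negation]
≡ ~Q | ~P | R | (((S & S) | ~R) & (~~R | ~S | ~S))   [double negation]
≡ ~Q | ~P | R | (((S & S) | ~R) & (R | ~S | ~S))   [double negation]
≡ ~Q | ~P | R | (S & S & R) | (S & S & ~S) | (S & S & ~S) | (~R & R) | (~R & ~S) | (~R & ~S)   [distribute & over |]
≡ ~Q | ~P | R | (~R & ~S)   [simplify]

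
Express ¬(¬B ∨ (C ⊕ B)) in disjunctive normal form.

¬(¬B ∨ (C ⊕ B))
= ¬(¬B ∨ (C ∧ ¬B) ∨ (¬C ∧ B))   [expand ⊕]
= ¬¬B ∧ ¬(C ∧ ¬B) ∧ ¬(¬C ∧ B)   [De Morgan]
= B ∧ ¬(C ∧ ¬B) ∧ ¬(¬C ∧ B)   [double negation]
= B ∧ (¬C ∨ ¬¬B) ∧ ¬(¬C ∧ B)   [De Morgan]
= B ∧ (¬C ∨ B) ∧ ¬(¬C ∧ B)   [double negation]
= B ∧ (¬C ∨ B) ∧ (¬¬C ∨ ¬B)   [De Morgan]
= B ∧ (¬C ∨ B) ∧ (C ∨ ¬B)   [double negation]
= (B ∧ ¬C ∧ C) ∨ (B ∧ ¬C ∧ ¬B) ∨ (B ∧ B ∧ C) ∨ (B ∧ B ∧ ¬B)   [distribute ∧ over ∨]
= B ∧ C   [simplify]

B ∧ C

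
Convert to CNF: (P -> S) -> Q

(P -> S) -> Q
= ~(P -> S) | Q
= ~(~P | S) | Q
= (~~P & ~S) | Q
= (P & ~S) | Q
= (P | Q) & (~S | Q)

(P | Q) & (~S | Q)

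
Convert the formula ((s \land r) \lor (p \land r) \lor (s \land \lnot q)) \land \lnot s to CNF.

(s \lor p) \land (s \lor r) \land (r \lor \lnot q) \land \lnot s

((s \land r) \lor (p \land r) \lor (s \land \lnot q)) \land \lnot s
≡ (s \lor p \lor s) \land (s \lor p \lor \lnot q) \land (s \lor r \lor s) \land (s \lor r \lor \lnot q) \land (r \lor p \lor s) \land (r \lor p \lor \lnot q) \land (r \lor r \lor s) \land (r \lor r \lor \lnot q) \land \lnot s   [distribute \lor over \land]
≡ (s \lor p) \land (s \lor r) \land (r \lor \lnot q) \land \lnot s   [simplify]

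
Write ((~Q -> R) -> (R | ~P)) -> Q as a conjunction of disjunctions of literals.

((~Q -> R) -> (R | ~P)) -> Q
= ~((~Q -> R) -> (R | ~P)) | Q
= ~(~(~Q -> R) | R | ~P) | Q
= ~(~(~~Q | R) | R | ~P) | Q
= (~~(~~Q | R) & ~R & ~~P) | Q
= ((~~Q | R) & ~R & ~~P) | Q
= ((Q | R) & ~R & ~~P) | Q
= ((Q | R) & ~R & P) | Q
= (Q | R | Q) & (~R | Q) & (P | Q)
= (Q | R) & (~R | Q) & (P | Q)

(Q | R) & (~R | Q) & (P | Q)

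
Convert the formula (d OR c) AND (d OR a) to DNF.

(d OR c) AND (d OR a)
≡ (d AND d) OR (d AND a) OR (c AND d) OR (c AND a)   [distribute AND over OR]
≡ d OR (c AND a)   [simplify]

d OR (c AND a)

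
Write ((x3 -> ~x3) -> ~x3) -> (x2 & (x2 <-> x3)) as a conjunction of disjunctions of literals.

(~x3 | x2) & (x3 | x2) & (x3 | ~x2)

((x3 -> ~x3) -> ~x3) -> (x2 & (x2 <-> x3))
≡ ~((x3 -> ~x3) -> ~x3) | (x2 & (x2 <-> x3))   [eliminate ->]
≡ ~(~(x3 -> ~x3) | ~x3) | (x2 & (x2 <-> x3))   [eliminate ->]
≡ ~(~(~x3 | ~x3) | ~x3) | (x2 & (x2 <-> x3))   [eliminate ->]
≡ ~(~(~x3 | ~x3) | ~x3) | (x2 & (x2 -> x3) & (x3 -> x2))   [eliminate <->]
≡ ~(~(~x3 | ~x3) | ~x3) | (x2 & (~x2 | x3) & (x3 -> x2))   [eliminate ->]
≡ ~(~(~x3 | ~x3) | ~x3) | (x2 & (~x2 | x3) & (~x3 | x2))   [eliminate ->]
≡ (~~(~x3 | ~x3) & ~~x3) | (x2 & (~x2 | x3) & (~x3 | x2))   [De Morgan]
≡ ((~x3 | ~x3) & ~~x3) | (x2 & (~x2 | x3) & (~x3 | x2))   [double negation]
≡ ((~x3 | ~x3) & x3) | (x2 & (~x2 | x3) & (~x3 | x2))   [double negation]
≡ (~x3 | ~x3 | x2) & (~x3 | ~x3 | ~x2 | x3) & (~x3 | ~x3 | ~x3 | x2) & (x3 | x2) & (x3 | ~x2 | x3) & (x3 | ~x3 | x2)   [distribute | over &]
≡ (~x3 | x2) & (x3 | x2) & (x3 | ~x2)   [simplify]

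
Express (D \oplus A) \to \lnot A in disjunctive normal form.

(D \oplus A) \to \lnot A
≡ \lnot (D \oplus A) \lor \lnot A   [eliminate \to]
≡ \lnot ((D \land \lnot A) \lor (\lnot D \land A)) \lor \lnot A   [expand \oplus]
≡ (\lnot (D \land \lnot A) \land \lnot (\lnot D \land A)) \lor \lnot A   [De Morgan]
≡ ((\lnot D \lor \lnot \lnot A) \land \lnot (\lnot D \land A)) \lor \lnot A   [De Morgan]
≡ ((\lnot D \lor A) \land \lnot (\lnot D \land A)) \lor \lnot A   [double negation]
≡ ((\lnot D \lor A) \land (\lnot \lnot D \lor \lnot A)) \lor \lnot A   [De Morgan]
≡ ((\lnot D \lor A) \land (D \lor \lnot A)) \lor \lnot A   [double negation]
≡ (\lnot D \land D) \lor (\lnot D \land \lnot A) \lor (A \land D) \lor (A \land \lnot A) \lor \lnot A   [distribute \land over \lor]
≡ (A \land D) \lor \lnot A   [simplify]

(A \land D) \lor \lnot A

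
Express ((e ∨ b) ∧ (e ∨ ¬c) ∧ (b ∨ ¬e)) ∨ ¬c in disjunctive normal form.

(e ∧ b) ∨ ¬c

((e ∨ b) ∧ (e ∨ ¬c) ∧ (b ∨ ¬e)) ∨ ¬c
= (e ∧ e ∧ b) ∨ (e ∧ e ∧ ¬e) ∨ (e ∧ ¬c ∧ b) ∨ (e ∧ ¬c ∧ ¬e) ∨ (b ∧ e ∧ b) ∨ (b ∧ e ∧ ¬e) ∨ (b ∧ ¬c ∧ b) ∨ (b ∧ ¬c ∧ ¬e) ∨ ¬c   [distribute ∧ over ∨]
= (e ∧ b) ∨ ¬c   [simplify]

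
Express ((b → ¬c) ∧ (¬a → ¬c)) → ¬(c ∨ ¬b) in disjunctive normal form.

((b → ¬c) ∧ (¬a → ¬c)) → ¬(c ∨ ¬b)
= ¬((b → ¬c) ∧ (¬a → ¬c)) ∨ ¬(c ∨ ¬b)   — eliminate →
= ¬((¬b ∨ ¬c) ∧ (¬a → ¬c)) ∨ ¬(c ∨ ¬b)   — eliminate →
= ¬((¬b ∨ ¬c) ∧ (¬¬a ∨ ¬c)) ∨ ¬(c ∨ ¬b)   — eliminate →
= ¬(¬b ∨ ¬c) ∨ ¬(¬¬a ∨ ¬c) ∨ ¬(c ∨ ¬b)   — De Morgan
= (¬¬b ∧ ¬¬c) ∨ ¬(¬¬a ∨ ¬c) ∨ ¬(c ∨ ¬b)   — De Morgan
= (b ∧ ¬¬c) ∨ ¬(¬¬a ∨ ¬c) ∨ ¬(c ∨ ¬b)   — double negation
= (b ∧ c) ∨ ¬(¬¬a ∨ ¬c) ∨ ¬(c ∨ ¬b)   — double negation
= (b ∧ c) ∨ (¬¬¬a ∧ ¬¬c) ∨ ¬(c ∨ ¬b)   — De Morgan
= (b ∧ c) ∨ (¬a ∧ ¬¬c) ∨ ¬(c ∨ ¬b)   — double negation
= (b ∧ c) ∨ (¬a ∧ c) ∨ ¬(c ∨ ¬b)   — double negation
= (b ∧ c) ∨ (¬a ∧ c) ∨ (¬c ∧ ¬¬b)   — De Morgan
= (b ∧ c) ∨ (¬a ∧ c) ∨ (¬c ∧ b)   — double negation

(b ∧ c) ∨ (¬a ∧ c) ∨ (¬c ∧ b)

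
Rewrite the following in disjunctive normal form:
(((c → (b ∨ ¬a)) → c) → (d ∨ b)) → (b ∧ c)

(((c → (b ∨ ¬a)) → c) → (d ∨ b)) → (b ∧ c)
≡ ¬(((c → (b ∨ ¬a)) → c) → (d ∨ b)) ∨ (b ∧ c)   — eliminate →
≡ ¬(¬((c → (b ∨ ¬a)) → c) ∨ d ∨ b) ∨ (b ∧ c)   — eliminate →
≡ ¬(¬(¬(c → (b ∨ ¬a)) ∨ c) ∨ d ∨ b) ∨ (b ∧ c)   — eliminate →
≡ ¬(¬(¬(¬c ∨ b ∨ ¬a) ∨ c) ∨ d ∨ b) ∨ (b ∧ c)   — eliminate →
≡ (¬¬(¬(¬c ∨ b ∨ ¬a) ∨ c) ∧ ¬d ∧ ¬b) ∨ (b ∧ c)   — De Morgan
≡ ((¬(¬c ∨ b ∨ ¬a) ∨ c) ∧ ¬d ∧ ¬b) ∨ (b ∧ c)   — double negation
≡ (((¬¬c ∧ ¬b ∧ ¬¬a) ∨ c) ∧ ¬d ∧ ¬b) ∨ (b ∧ c)   — De Morgan
≡ (((c ∧ ¬b ∧ ¬¬a) ∨ c) ∧ ¬d ∧ ¬b) ∨ (b ∧ c)   — double negation
≡ (((c ∧ ¬b ∧ a) ∨ c) ∧ ¬d ∧ ¬b) ∨ (b ∧ c)   — double negation
≡ (c ∧ ¬b ∧ a ∧ ¬d ∧ ¬b) ∨ (c ∧ ¬d ∧ ¬b) ∨ (b ∧ c)   — distribute ∧ over ∨
≡ (c ∧ ¬d ∧ ¬b) ∨ (b ∧ c)   — simplify

(c ∧ ¬d ∧ ¬b) ∨ (b ∧ c)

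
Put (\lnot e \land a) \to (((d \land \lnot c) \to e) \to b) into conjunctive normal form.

(\lnot e \land a) \to (((d \land \lnot c) \to e) \to b)
≡ \lnot (\lnot e \land a) \lor (((d \land \lnot c) \to e) \to b)
≡ \lnot (\lnot e \land a) \lor \lnot ((d \land \lnot c) \to e) \lor b
≡ \lnot (\lnot e \land a) \lor \lnot (\lnot (d \land \lnot c) \lor e) \lor b
≡ \lnot \lnot e \lor \lnot a \lor \lnot (\lnot (d \land \lnot c) \lor e) \lor b
≡ e \lor \lnot a \lor \lnot (\lnot (d \land \lnot c) \lor e) \lor b
≡ e \lor \lnot a \lor (\lnot \lnot (d \land \lnot c) \land \lnot e) \lor b
≡ e \lor \lnot a \lor (d \land \lnot c \land \lnot e) \lor b
≡ (e \lor \lnot a \lor d \lor b) \land (e \lor \lnot a \lor \lnot c \lor b) \land (e \lor \lnot a \lor \lnot e \lor b)
≡ (e \lor \lnot a \lor d \lor b) \land (e \lor \lnot a \lor \lnot c \lor b)

(e \lor \lnot a \lor d \lor b) \land (e \lor \lnot a \lor \lnot c \lor b)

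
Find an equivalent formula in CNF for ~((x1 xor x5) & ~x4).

~((x1 xor x5) & ~x4)
≡ ~((x1 | x5) & ~(x1 & x5) & ~x4)   — expand xor
≡ ~(x1 | x5) | ~~(x1 & x5) | ~~x4   — De Morgan
≡ (~x1 & ~x5) | ~~(x1 & x5) | ~~x4   — De Morgan
≡ (~x1 & ~x5) | (x1 & x5) | ~~x4   — double negation
≡ (~x1 & ~x5) | (x1 & x5) | x4   — double negation
≡ (~x1 | x1 | x4) & (~x1 | x5 | x4) & (~x5 | x1 | x4) & (~x5 | x5 | x4)   — distribute | over &
≡ (~x1 | x5 | x4) & (~x5 | x1 | x4)   — simplify

(~x1 | x5 | x4) & (~x5 | x1 | x4)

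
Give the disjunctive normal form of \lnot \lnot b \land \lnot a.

\lnot \lnot b \land \lnot a
≡ b \land \lnot a   [double negation]

b \land \lnot a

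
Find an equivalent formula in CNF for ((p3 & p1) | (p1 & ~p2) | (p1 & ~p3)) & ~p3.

((p3 & p1) | (p1 & ~p2) | (p1 & ~p3)) & ~p3
≡ (p3 | p1 | p1) & (p3 | p1 | ~p3) & (p3 | ~p2 | p1) & (p3 | ~p2 | ~p3) & (p1 | p1 | p1) & (p1 | p1 | ~p3) & (p1 | ~p2 | p1) & (p1 | ~p2 | ~p3) & ~p3   [distribute | over &]
≡ p1 & ~p3   [simplify]

p1 & ~p3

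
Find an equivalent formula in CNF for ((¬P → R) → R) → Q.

(P ∨ R ∨ Q) ∧ (¬R ∨ Q)

((¬P → R) → R) → Q
≡ ¬((¬P → R) → R) ∨ Q   [eliminate →]
≡ ¬(¬(¬P → R) ∨ R) ∨ Q   [eliminate →]
≡ ¬(¬(¬¬P ∨ R) ∨ R) ∨ Q   [eliminate →]
≡ (¬¬(¬¬P ∨ R) ∧ ¬R) ∨ Q   [De Morgan]
≡ ((¬¬P ∨ R) ∧ ¬R) ∨ Q   [double negation]
≡ ((P ∨ R) ∧ ¬R) ∨ Q   [double negation]
≡ (P ∨ R ∨ Q) ∧ (¬R ∨ Q)   [distribute ∨ over ∧]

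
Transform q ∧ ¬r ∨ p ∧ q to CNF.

q ∧ ¬r ∨ p ∧ q
= (q ∨ p) ∧ (q ∨ q) ∧ (¬r ∨ p) ∧ (¬r ∨ q)   (distribute ∨ over ∧)
= q ∧ (¬r ∨ p)   (simplify)

q ∧ (¬r ∨ p)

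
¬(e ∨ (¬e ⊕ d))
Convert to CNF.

¬e ∧ (e ∨ d)

¬(e ∨ (¬e ⊕ d))
≡ ¬(e ∨ ((¬e ∨ d) ∧ ¬(¬e ∧ d)))   [expand ⊕]
≡ ¬e ∧ ¬((¬e ∨ d) ∧ ¬(¬e ∧ d))   [De Morgan]
≡ ¬e ∧ (¬(¬e ∨ d) ∨ ¬¬(¬e ∧ d))   [De Morgan]
≡ ¬e ∧ ((¬¬e ∧ ¬d) ∨ ¬¬(¬e ∧ d))   [De Morgan]
≡ ¬e ∧ ((e ∧ ¬d) ∨ ¬¬(¬e ∧ d))   [double negation]
≡ ¬e ∧ ((e ∧ ¬d) ∨ (¬e ∧ d))   [double negation]
≡ ¬e ∧ (e ∨ ¬e) ∧ (e ∨ d) ∧ (¬d ∨ ¬e) ∧ (¬d ∨ d)   [distribute ∨ over ∧]
≡ ¬e ∧ (e ∨ d)   [simplify]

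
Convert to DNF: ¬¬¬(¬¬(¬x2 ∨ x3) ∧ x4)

¬¬¬(¬¬(¬x2 ∨ x3) ∧ x4)
= ¬(¬¬(¬x2 ∨ x3) ∧ x4)   (double negation)
= ¬¬¬(¬x2 ∨ x3) ∨ ¬x4   (De Morgan)
= ¬(¬x2 ∨ x3) ∨ ¬x4   (double negation)
= ¬¬x2 ∧ ¬x3 ∨ ¬x4   (De Morgan)
= x2 ∧ ¬x3 ∨ ¬x4   (double negation)

x2 ∧ ¬x3 ∨ ¬x4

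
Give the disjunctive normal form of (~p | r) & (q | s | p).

(~p | r) & (q | s | p)
≡ (~p & q) | (~p & s) | (~p & p) | (r & q) | (r & s) | (r & p)   — distribute & over |
≡ (~p & q) | (~p & s) | (r & q) | (r & s) | (r & p)   — simplify

(~p & q) | (~p & s) | (r & q) | (r & s) | (r & p)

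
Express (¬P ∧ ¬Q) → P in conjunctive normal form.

P ∨ Q

(¬P ∧ ¬Q) → P
= ¬(¬P ∧ ¬Q) ∨ P   [eliminate →]
= ¬¬P ∨ ¬¬Q ∨ P   [De Morgan]
= P ∨ ¬¬Q ∨ P   [double negation]
= P ∨ Q ∨ P   [double negation]
= P ∨ Q   [simplify]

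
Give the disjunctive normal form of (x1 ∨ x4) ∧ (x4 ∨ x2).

(x1 ∨ x4) ∧ (x4 ∨ x2)
= (x1 ∧ x4) ∨ (x1 ∧ x2) ∨ (x4 ∧ x4) ∨ (x4 ∧ x2)   (distribute ∧ over ∨)
= (x1 ∧ x2) ∨ x4   (simplify)

(x1 ∧ x2) ∨ x4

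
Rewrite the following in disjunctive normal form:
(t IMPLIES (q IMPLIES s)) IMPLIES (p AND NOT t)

(t AND q AND NOT s) OR (p AND NOT t)

(t IMPLIES (q IMPLIES s)) IMPLIES (p AND NOT t)
= NOT (t IMPLIES (q IMPLIES s)) OR (p AND NOT t)   — eliminate IMPLIES
= NOT (NOT t OR (q IMPLIES s)) OR (p AND NOT t)   — eliminate IMPLIES
= NOT (NOT t OR NOT q OR s) OR (p AND NOT t)   — eliminate IMPLIES
= (NOT NOT t AND NOT NOT q AND NOT s) OR (p AND NOT t)   — De Morgan
= (t AND NOT NOT q AND NOT s) OR (p AND NOT t)   — double negation
= (t AND q AND NOT s) OR (p AND NOT t)   — double negation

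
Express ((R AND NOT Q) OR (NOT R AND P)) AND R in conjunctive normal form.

((R AND NOT Q) OR (NOT R AND P)) AND R
= (R OR NOT R) AND (R OR P) AND (NOT Q OR NOT R) AND (NOT Q OR P) AND R   (distribute OR over AND)
= (NOT Q OR NOT R) AND (NOT Q OR P) AND R   (simplify)

(NOT Q OR NOT R) AND (NOT Q OR P) AND R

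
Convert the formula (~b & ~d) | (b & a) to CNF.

(~b & ~d) | (b & a)
≡ (~b | b) & (~b | a) & (~d | b) & (~d | a)   [distribute | over &]
≡ (~b | a) & (~d | b) & (~d | a)   [simplify]

(~b | a) & (~d | b) & (~d | a)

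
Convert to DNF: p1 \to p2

\lnot p1 \lor p2

p1 \to p2
≡ \lnot p1 \lor p2   (eliminate \to)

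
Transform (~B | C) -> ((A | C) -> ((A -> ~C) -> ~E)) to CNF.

(~B | C) -> ((A | C) -> ((A -> ~C) -> ~E))
≡ ~(~B | C) | ((A | C) -> ((A -> ~C) -> ~E))   — eliminate ->
≡ ~(~B | C) | ~(A | C) | ((A -> ~C) -> ~E)   — eliminate ->
≡ ~(~B | C) | ~(A | C) | ~(A -> ~C) | ~E   — eliminate ->
≡ ~(~B | C) | ~(A | C) | ~(~A | ~C) | ~E   — eliminate ->
≡ (~~B & ~C) | ~(A | C) | ~(~A | ~C) | ~E   — De Morgan
≡ (B & ~C) | ~(A | C) | ~(~A | ~C) | ~E   — double negation
≡ (B & ~C) | (~A & ~C) | ~(~A | ~C) | ~E   — De Morgan
≡ (B & ~C) | (~A & ~C) | (~~A & ~~C) | ~E   — De Morgan
≡ (B & ~C) | (~A & ~C) | (A & ~~C) | ~E   — double negation
≡ (B & ~C) | (~A & ~C) | (A & C) | ~E   — double negation
≡ (B | ~A | A | ~E) & (B | ~A | C | ~E) & (B | ~C | A | ~E) & (B | ~C | C | ~E) & (~C | ~A | A | ~E) & (~C | ~A | C | ~E) & (~C | ~C | A | ~E) & (~C | ~C | C | ~E)   — distribute | over &
≡ (B | ~A | C | ~E) & (~C | A | ~E)   — simplify

(B | ~A | C | ~E) & (~C | A | ~E)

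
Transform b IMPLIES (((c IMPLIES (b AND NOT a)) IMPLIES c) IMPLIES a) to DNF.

b IMPLIES (((c IMPLIES (b AND NOT a)) IMPLIES c) IMPLIES a)
= NOT b OR (((c IMPLIES (b AND NOT a)) IMPLIES c) IMPLIES a)   [eliminate IMPLIES]
= NOT b OR NOT ((c IMPLIES (b AND NOT a)) IMPLIES c) OR a   [eliminate IMPLIES]
= NOT b OR NOT (NOT (c IMPLIES (b AND NOT a)) OR c) OR a   [eliminate IMPLIES]
= NOT b OR NOT (NOT (NOT c OR (b AND NOT a)) OR c) OR a   [eliminate IMPLIES]
= NOT b OR (NOT NOT (NOT c OR (b AND NOT a)) AND NOT c) OR a   [De Morgan]
= NOT b OR ((NOT c OR (b AND NOT a)) AND NOT c) OR a   [double negation]
= NOT b OR (NOT c AND NOT c) OR (b AND NOT a AND NOT c) OR a   [distribute AND over OR]
= NOT b OR NOT c OR a   [simplify]

NOT b OR NOT c OR a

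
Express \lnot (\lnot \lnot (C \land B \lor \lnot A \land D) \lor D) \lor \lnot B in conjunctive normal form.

(\lnot C \lor \lnot B) \land (\lnot D \lor \lnot B)

\lnot (\lnot \lnot (C \land B \lor \lnot A \land D) \lor D) \lor \lnot B
= \lnot \lnot \lnot (C \land B \lor \lnot A \land D) \land \lnot D \lor \lnot B   [De Morgan]
= \lnot (C \land B \lor \lnot A \land D) \land \lnot D \lor \lnot B   [double negation]
= \lnot (C \land B) \land \lnot (\lnot A \land D) \land \lnot D \lor \lnot B   [De Morgan]
= (\lnot C \lor \lnot B) \land \lnot (\lnot A \land D) \land \lnot D \lor \lnot B   [De Morgan]
= (\lnot C \lor \lnot B) \land (\lnot \lnot A \lor \lnot D) \land \lnot D \lor \lnot B   [De Morgan]
= (\lnot C \lor \lnot B) \land (A \lor \lnot D) \land \lnot D \lor \lnot B   [double negation]
= (\lnot C \lor \lnot B \lor \lnot B) \land (A \lor \lnot D \lor \lnot B) \land (\lnot D \lor \lnot B)   [distribute \lor over \land]
= (\lnot C \lor \lnot B) \land (\lnot D \lor \lnot B)   [simplify]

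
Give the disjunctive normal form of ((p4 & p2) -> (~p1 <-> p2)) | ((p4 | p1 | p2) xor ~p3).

~p4 | ~p2 | (p2 & ~p1) | (p4 & p3) | (p1 & p3) | (p2 & p3)

((p4 & p2) -> (~p1 <-> p2)) | ((p4 | p1 | p2) xor ~p3)
= ~(p4 & p2) | (~p1 <-> p2) | ((p4 | p1 | p2) xor ~p3)   (eliminate ->)
= ~(p4 & p2) | ((~p1 -> p2) & (p2 -> ~p1)) | ((p4 | p1 | p2) xor ~p3)   (eliminate <->)
= ~(p4 & p2) | ((~~p1 | p2) & (p2 -> ~p1)) | ((p4 | p1 | p2) xor ~p3)   (eliminate ->)
= ~(p4 & p2) | ((~~p1 | p2) & (~p2 | ~p1)) | ((p4 | p1 | p2) xor ~p3)   (eliminate ->)
= ~(p4 & p2) | ((~~p1 | p2) & (~p2 | ~p1)) | ((p4 | p1 | p2) & ~~p3) | (~(p4 | p1 | p2) & ~p3)   (expand xor)
= ~p4 | ~p2 | ((~~p1 | p2) & (~p2 | ~p1)) | ((p4 | p1 | p2) & ~~p3) | (~(p4 | p1 | p2) & ~p3)   (De Morgan)
= ~p4 | ~p2 | ((p1 | p2) & (~p2 | ~p1)) | ((p4 | p1 | p2) & ~~p3) | (~(p4 | p1 | p2) & ~p3)   (double negation)
= ~p4 | ~p2 | ((p1 | p2) & (~p2 | ~p1)) | ((p4 | p1 | p2) & p3) | (~(p4 | p1 | p2) & ~p3)   (double negation)
= ~p4 | ~p2 | ((p1 | p2) & (~p2 | ~p1)) | ((p4 | p1 | p2) & p3) | (~p4 & ~p1 & ~p2 & ~p3)   (De Morgan)
= ~p4 | ~p2 | (p1 & ~p2) | (p1 & ~p1) | (p2 & ~p2) | (p2 & ~p1) | (p4 & p3) | (p1 & p3) | (p2 & p3) | (~p4 & ~p1 & ~p2 & ~p3)   (distribute & over |)
= ~p4 | ~p2 | (p2 & ~p1) | (p4 & p3) | (p1 & p3) | (p2 & p3)   (simplify)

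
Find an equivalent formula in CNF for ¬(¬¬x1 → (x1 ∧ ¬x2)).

¬(¬¬x1 → (x1 ∧ ¬x2))
⇔ ¬(¬¬¬x1 ∨ (x1 ∧ ¬x2))   — eliminate →
⇔ ¬¬¬¬x1 ∧ ¬(x1 ∧ ¬x2)   — De Morgan
⇔ ¬¬x1 ∧ ¬(x1 ∧ ¬x2)   — double negation
⇔ x1 ∧ ¬(x1 ∧ ¬x2)   — double negation
⇔ x1 ∧ (¬x1 ∨ ¬¬x2)   — De Morgan
⇔ x1 ∧ (¬x1 ∨ x2)   — double negation

x1 ∧ (¬x1 ∨ x2)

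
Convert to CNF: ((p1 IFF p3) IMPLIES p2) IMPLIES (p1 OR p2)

NOT p3 OR p1 OR p2

((p1 IFF p3) IMPLIES p2) IMPLIES (p1 OR p2)
⇔ NOT ((p1 IFF p3) IMPLIES p2) OR p1 OR p2   [eliminate IMPLIES]
⇔ NOT (NOT (p1 IFF p3) OR p2) OR p1 OR p2   [eliminate IMPLIES]
⇔ NOT (NOT ((p1 IMPLIES p3) AND (p3 IMPLIES p1)) OR p2) OR p1 OR p2   [eliminate IFF]
⇔ NOT (NOT ((NOT p1 OR p3) AND (p3 IMPLIES p1)) OR p2) OR p1 OR p2   [eliminate IMPLIES]
⇔ NOT (NOT ((NOT p1 OR p3) AND (NOT p3 OR p1)) OR p2) OR p1 OR p2   [eliminate IMPLIES]
⇔ (NOT NOT ((NOT p1 OR p3) AND (NOT p3 OR p1)) AND NOT p2) OR p1 OR p2   [De Morgan]
⇔ ((NOT p1 OR p3) AND (NOT p3 OR p1) AND NOT p2) OR p1 OR p2   [double negation]
⇔ (NOT p1 OR p3 OR p1 OR p2) AND (NOT p3 OR p1 OR p1 OR p2) AND (NOT p2 OR p1 OR p2)   [distribute OR over AND]
⇔ NOT p3 OR p1 OR p2   [simplify]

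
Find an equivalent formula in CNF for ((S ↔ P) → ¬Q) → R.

(¬S ∨ P ∨ R) ∧ (¬P ∨ S ∨ R) ∧ (Q ∨ R)

((S ↔ P) → ¬Q) → R
≡ ¬((S ↔ P) → ¬Q) ∨ R   (eliminate →)
≡ ¬(¬(S ↔ P) ∨ ¬Q) ∨ R   (eliminate →)
≡ ¬(¬((S → P) ∧ (P → S)) ∨ ¬Q) ∨ R   (eliminate ↔)
≡ ¬(¬((¬S ∨ P) ∧ (P → S)) ∨ ¬Q) ∨ R   (eliminate →)
≡ ¬(¬((¬S ∨ P) ∧ (¬P ∨ S)) ∨ ¬Q) ∨ R   (eliminate →)
≡ (¬¬((¬S ∨ P) ∧ (¬P ∨ S)) ∧ ¬¬Q) ∨ R   (De Morgan)
≡ ((¬S ∨ P) ∧ (¬P ∨ S) ∧ ¬¬Q) ∨ R   (double negation)
≡ ((¬S ∨ P) ∧ (¬P ∨ S) ∧ Q) ∨ R   (double negation)
≡ (¬S ∨ P ∨ R) ∧ (¬P ∨ S ∨ R) ∧ (Q ∨ R)   (distribute ∨ over ∧)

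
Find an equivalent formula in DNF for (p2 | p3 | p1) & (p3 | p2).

p2 | p3

(p2 | p3 | p1) & (p3 | p2)
≡ (p2 & p3) | (p2 & p2) | (p3 & p3) | (p3 & p2) | (p1 & p3) | (p1 & p2)   (distribute & over |)
≡ p2 | p3   (simplify)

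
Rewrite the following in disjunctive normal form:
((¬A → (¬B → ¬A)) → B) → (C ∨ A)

(¬A ∧ ¬B) ∨ C ∨ A

((¬A → (¬B → ¬A)) → B) → (C ∨ A)
≡ ¬((¬A → (¬B → ¬A)) → B) ∨ C ∨ A   — eliminate →
≡ ¬(¬(¬A → (¬B → ¬A)) ∨ B) ∨ C ∨ A   — eliminate →
≡ ¬(¬(¬¬A ∨ (¬B → ¬A)) ∨ B) ∨ C ∨ A   — eliminate →
≡ ¬(¬(¬¬A ∨ ¬¬B ∨ ¬A) ∨ B) ∨ C ∨ A   — eliminate →
≡ (¬¬(¬¬A ∨ ¬¬B ∨ ¬A) ∧ ¬B) ∨ C ∨ A   — De Morgan
≡ ((¬¬A ∨ ¬¬B ∨ ¬A) ∧ ¬B) ∨ C ∨ A   — double negation
≡ ((A ∨ ¬¬B ∨ ¬A) ∧ ¬B) ∨ C ∨ A   — double negation
≡ ((A ∨ B ∨ ¬A) ∧ ¬B) ∨ C ∨ A   — double negation
≡ (A ∧ ¬B) ∨ (B ∧ ¬B) ∨ (¬A ∧ ¬B) ∨ C ∨ A   — distribute ∧ over ∨
≡ (¬A ∧ ¬B) ∨ C ∨ A   — simplify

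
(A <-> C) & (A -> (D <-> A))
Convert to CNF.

(~A | C) & (~C | A) & (~A | D)

(A <-> C) & (A -> (D <-> A))
≡ (A -> C) & (C -> A) & (A -> (D <-> A))   [eliminate <->]
≡ (~A | C) & (C -> A) & (A -> (D <-> A))   [eliminate ->]
≡ (~A | C) & (~C | A) & (A -> (D <-> A))   [eliminate ->]
≡ (~A | C) & (~C | A) & (~A | (D <-> A))   [eliminate ->]
≡ (~A | C) & (~C | A) & (~A | ((D -> A) & (A -> D)))   [eliminate <->]
≡ (~A | C) & (~C | A) & (~A | ((~D | A) & (A -> D)))   [eliminate ->]
≡ (~A | C) & (~C | A) & (~A | ((~D | A) & (~A | D)))   [eliminate ->]
≡ (~A | C) & (~C | A) & (~A | ~D | A) & (~A | ~A | D)   [distribute | over &]
≡ (~A | C) & (~C | A) & (~A | D)   [simplify]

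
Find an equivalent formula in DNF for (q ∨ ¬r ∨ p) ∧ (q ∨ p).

q ∨ p

(q ∨ ¬r ∨ p) ∧ (q ∨ p)
⇔ (q ∧ q) ∨ (q ∧ p) ∨ (¬r ∧ q) ∨ (¬r ∧ p) ∨ (p ∧ q) ∨ (p ∧ p)   [distribute ∧ over ∨]
⇔ q ∨ p   [simplify]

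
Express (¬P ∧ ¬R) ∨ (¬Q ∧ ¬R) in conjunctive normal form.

(¬P ∨ ¬Q) ∧ ¬R

(¬P ∧ ¬R) ∨ (¬Q ∧ ¬R)
≡ (¬P ∨ ¬Q) ∧ (¬P ∨ ¬R) ∧ (¬R ∨ ¬Q) ∧ (¬R ∨ ¬R)   (distribute ∨ over ∧)
≡ (¬P ∨ ¬Q) ∧ ¬R   (simplify)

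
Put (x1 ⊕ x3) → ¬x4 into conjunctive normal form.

(¬x1 ∨ x3 ∨ ¬x4) ∧ (¬x3 ∨ x1 ∨ ¬x4)

(x1 ⊕ x3) → ¬x4
≡ ¬(x1 ⊕ x3) ∨ ¬x4
≡ ¬((x1 ∨ x3) ∧ ¬(x1 ∧ x3)) ∨ ¬x4
≡ ¬(x1 ∨ x3) ∨ ¬¬(x1 ∧ x3) ∨ ¬x4
≡ (¬x1 ∧ ¬x3) ∨ ¬¬(x1 ∧ x3) ∨ ¬x4
≡ (¬x1 ∧ ¬x3) ∨ (x1 ∧ x3) ∨ ¬x4
≡ (¬x1 ∨ x1 ∨ ¬x4) ∧ (¬x1 ∨ x3 ∨ ¬x4) ∧ (¬x3 ∨ x1 ∨ ¬x4) ∧ (¬x3 ∨ x3 ∨ ¬x4)
≡ (¬x1 ∨ x3 ∨ ¬x4) ∧ (¬x3 ∨ x1 ∨ ¬x4)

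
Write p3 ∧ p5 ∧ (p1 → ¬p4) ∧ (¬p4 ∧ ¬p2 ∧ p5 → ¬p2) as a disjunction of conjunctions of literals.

p3 ∧ p5 ∧ ¬p1 ∧ p4 ∨ p3 ∧ p5 ∧ ¬p1 ∧ p2 ∨ p3 ∧ p5 ∧ ¬p1 ∧ ¬p2 ∨ p3 ∧ p5 ∧ ¬p4 ∧ p2 ∨ p3 ∧ p5 ∧ ¬p4 ∧ ¬p2

p3 ∧ p5 ∧ (p1 → ¬p4) ∧ (¬p4 ∧ ¬p2 ∧ p5 → ¬p2)
≡ p3 ∧ p5 ∧ (¬p1 ∨ ¬p4) ∧ (¬p4 ∧ ¬p2 ∧ p5 → ¬p2)
≡ p3 ∧ p5 ∧ (¬p1 ∨ ¬p4) ∧ (¬(¬p4 ∧ ¬p2 ∧ p5) ∨ ¬p2)
≡ p3 ∧ p5 ∧ (¬p1 ∨ ¬p4) ∧ (¬¬p4 ∨ ¬¬p2 ∨ ¬p5 ∨ ¬p2)
≡ p3 ∧ p5 ∧ (¬p1 ∨ ¬p4) ∧ (p4 ∨ ¬¬p2 ∨ ¬p5 ∨ ¬p2)
≡ p3 ∧ p5 ∧ (¬p1 ∨ ¬p4) ∧ (p4 ∨ p2 ∨ ¬p5 ∨ ¬p2)
≡ p3 ∧ p5 ∧ ¬p1 ∧ p4 ∨ p3 ∧ p5 ∧ ¬p1 ∧ p2 ∨ p3 ∧ p5 ∧ ¬p1 ∧ ¬p5 ∨ p3 ∧ p5 ∧ ¬p1 ∧ ¬p2 ∨ p3 ∧ p5 ∧ ¬p4 ∧ p4 ∨ p3 ∧ p5 ∧ ¬p4 ∧ p2 ∨ p3 ∧ p5 ∧ ¬p4 ∧ ¬p5 ∨ p3 ∧ p5 ∧ ¬p4 ∧ ¬p2
≡ p3 ∧ p5 ∧ ¬p1 ∧ p4 ∨ p3 ∧ p5 ∧ ¬p1 ∧ p2 ∨ p3 ∧ p5 ∧ ¬p1 ∧ ¬p2 ∨ p3 ∧ p5 ∧ ¬p4 ∧ p2 ∨ p3 ∧ p5 ∧ ¬p4 ∧ ¬p2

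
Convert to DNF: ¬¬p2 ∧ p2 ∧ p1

p2 ∧ p1

¬¬p2 ∧ p2 ∧ p1
= p2 ∧ p2 ∧ p1   [double negation]
= p2 ∧ p1   [simplify]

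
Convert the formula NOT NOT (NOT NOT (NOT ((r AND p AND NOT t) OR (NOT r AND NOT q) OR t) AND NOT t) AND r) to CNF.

(NOT r OR NOT p OR t) AND NOT t AND r

NOT NOT (NOT NOT (NOT ((r AND p AND NOT t) OR (NOT r AND NOT q) OR t) AND NOT t) AND r)
≡ NOT NOT (NOT ((r AND p AND NOT t) OR (NOT r AND NOT q) OR t) AND NOT t) AND r
≡ NOT ((r AND p AND NOT t) OR (NOT r AND NOT q) OR t) AND NOT t AND r
≡ NOT (r AND p AND NOT t) AND NOT (NOT r AND NOT q) AND NOT t AND NOT t AND r
≡ (NOT r OR NOT p OR NOT NOT t) AND NOT (NOT r AND NOT q) AND NOT t AND NOT t AND r
≡ (NOT r OR NOT p OR t) AND NOT (NOT r AND NOT q) AND NOT t AND NOT t AND r
≡ (NOT r OR NOT p OR t) AND (NOT NOT r OR NOT NOT q) AND NOT t AND NOT t AND r
≡ (NOT r OR NOT p OR t) AND (r OR NOT NOT q) AND NOT t AND NOT t AND r
≡ (NOT r OR NOT p OR t) AND (r OR q) AND NOT t AND NOT t AND r
≡ (NOT r OR NOT p OR t) AND NOT t AND r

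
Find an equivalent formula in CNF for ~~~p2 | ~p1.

~~~p2 | ~p1
⇔ ~p2 | ~p1   [double negation]

~p2 | ~p1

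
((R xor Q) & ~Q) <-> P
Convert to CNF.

(~R | Q | P) & (~P | R | Q) & (~P | ~Q)

((R xor Q) & ~Q) <-> P
≡ (((R xor Q) & ~Q) -> P) & (P -> ((R xor Q) & ~Q))   [eliminate <->]
≡ (~((R xor Q) & ~Q) | P) & (P -> ((R xor Q) & ~Q))   [eliminate ->]
≡ (~((R | Q) & ~(R & Q) & ~Q) | P) & (P -> ((R xor Q) & ~Q))   [expand xor]
≡ (~((R | Q) & ~(R & Q) & ~Q) | P) & (~P | ((R xor Q) & ~Q))   [eliminate ->]
≡ (~((R | Q) & ~(R & Q) & ~Q) | P) & (~P | ((R | Q) & ~(R & Q) & ~Q))   [expand xor]
≡ (~(R | Q) | ~~(R & Q) | ~~Q | P) & (~P | ((R | Q) & ~(R & Q) & ~Q))   [De Morgan]
≡ ((~R & ~Q) | ~~(R & Q) | ~~Q | P) & (~P | ((R | Q) & ~(R & Q) & ~Q))   [De Morgan]
≡ ((~R & ~Q) | (R & Q) | ~~Q | P) & (~P | ((R | Q) & ~(R & Q) & ~Q))   [double negation]
≡ ((~R & ~Q) | (R & Q) | Q | P) & (~P | ((R | Q) & ~(R & Q) & ~Q))   [double negation]
≡ ((~R & ~Q) | (R & Q) | Q | P) & (~P | ((R | Q) & (~R | ~Q) & ~Q))   [De Morgan]
≡ (~R | R | Q | P) & (~R | Q | Q | P) & (~Q | R | Q | P) & (~Q | Q | Q | P) & (~P | R | Q) & (~P | ~R | ~Q) & (~P | ~Q)   [distribute | over &]
≡ (~R | Q | P) & (~P | R | Q) & (~P | ~Q)   [simplify]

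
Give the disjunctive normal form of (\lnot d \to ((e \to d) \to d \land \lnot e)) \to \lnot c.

(\lnot d \to ((e \to d) \to d \land \lnot e)) \to \lnot c
⇔ \lnot (\lnot d \to ((e \to d) \to d \land \lnot e)) \lor \lnot c   — eliminate \to
⇔ \lnot (\lnot \lnot d \lor ((e \to d) \to d \land \lnot e)) \lor \lnot c   — eliminate \to
⇔ \lnot (\lnot \lnot d \lor \lnot (e \to d) \lor d \land \lnot e) \lor \lnot c   — eliminate \to
⇔ \lnot (\lnot \lnot d \lor \lnot (\lnot e \lor d) \lor d \land \lnot e) \lor \lnot c   — eliminate \to
⇔ \lnot \lnot \lnot d \land \lnot \lnot (\lnot e \lor d) \land \lnot (d \land \lnot e) \lor \lnot c   — De Morgan
⇔ \lnot d \land \lnot \lnot (\lnot e \lor d) \land \lnot (d \land \lnot e) \lor \lnot c   — double negation
⇔ \lnot d \land (\lnot e \lor d) \land \lnot (d \land \lnot e) \lor \lnot c   — double negation
⇔ \lnot d \land (\lnot e \lor d) \land (\lnot d \lor \lnot \lnot e) \lor \lnot c   — De Morgan
⇔ \lnot d \land (\lnot e \lor d) \land (\lnot d \lor e) \lor \lnot c   — double negation
⇔ \lnot d \land \lnot e \land \lnot d \lor \lnot d \land \lnot e \land e \lor \lnot d \land d \land \lnot d \lor \lnot d \land d \land e \lor \lnot c   — distribute \land over \lor
⇔ \lnot d \land \lnot e \lor \lnot c   — simplify

\lnot d \land \lnot e \lor \lnot c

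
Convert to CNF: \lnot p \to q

\lnot p \to q
≡ \lnot \lnot p \lor q   [eliminate \to]
≡ p \lor q   [double negation]

p \lor q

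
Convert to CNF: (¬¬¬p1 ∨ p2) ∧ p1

(¬¬¬p1 ∨ p2) ∧ p1
⇔ (¬p1 ∨ p2) ∧ p1   — double negation

(¬p1 ∨ p2) ∧ p1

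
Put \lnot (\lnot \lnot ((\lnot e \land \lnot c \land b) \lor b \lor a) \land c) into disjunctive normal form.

(\lnot b \land \lnot a) \lor \lnot c

\lnot (\lnot \lnot ((\lnot e \land \lnot c \land b) \lor b \lor a) \land c)
≡ \lnot \lnot \lnot ((\lnot e \land \lnot c \land b) \lor b \lor a) \lor \lnot c   [De Morgan]
≡ \lnot ((\lnot e \land \lnot c \land b) \lor b \lor a) \lor \lnot c   [double negation]
≡ (\lnot (\lnot e \land \lnot c \land b) \land \lnot b \land \lnot a) \lor \lnot c   [De Morgan]
≡ ((\lnot \lnot e \lor \lnot \lnot c \lor \lnot b) \land \lnot b \land \lnot a) \lor \lnot c   [De Morgan]
≡ ((e \lor \lnot \lnot c \lor \lnot b) \land \lnot b \land \lnot a) \lor \lnot c   [double negation]
≡ ((e \lor c \lor \lnot b) \land \lnot b \land \lnot a) \lor \lnot c   [double negation]
≡ (e \land \lnot b \land \lnot a) \lor (c \land \lnot b \land \lnot a) \lor (\lnot b \land \lnot b \land \lnot a) \lor \lnot c   [distribute \land over \lor]
≡ (\lnot b \land \lnot a) \lor \lnot c   [simplify]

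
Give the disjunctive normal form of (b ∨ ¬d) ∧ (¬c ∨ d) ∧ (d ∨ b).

(b ∧ ¬c) ∨ (b ∧ d)

(b ∨ ¬d) ∧ (¬c ∨ d) ∧ (d ∨ b)
≡ (b ∧ ¬c ∧ d) ∨ (b ∧ ¬c ∧ b) ∨ (b ∧ d ∧ d) ∨ (b ∧ d ∧ b) ∨ (¬d ∧ ¬c ∧ d) ∨ (¬d ∧ ¬c ∧ b) ∨ (¬d ∧ d ∧ d) ∨ (¬d ∧ d ∧ b)   (distribute ∧ over ∨)
≡ (b ∧ ¬c) ∨ (b ∧ d)   (simplify)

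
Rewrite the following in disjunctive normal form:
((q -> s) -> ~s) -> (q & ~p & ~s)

((q -> s) -> ~s) -> (q & ~p & ~s)
≡ ~((q -> s) -> ~s) | (q & ~p & ~s)   [eliminate ->]
≡ ~(~(q -> s) | ~s) | (q & ~p & ~s)   [eliminate ->]
≡ ~(~(~q | s) | ~s) | (q & ~p & ~s)   [eliminate ->]
≡ (~~(~q | s) & ~~s) | (q & ~p & ~s)   [De Morgan]
≡ ((~q | s) & ~~s) | (q & ~p & ~s)   [double negation]
≡ ((~q | s) & s) | (q & ~p & ~s)   [double negation]
≡ (~q & s) | (s & s) | (q & ~p & ~s)   [distribute & over |]
≡ s | (q & ~p & ~s)   [simplify]

s | (q & ~p & ~s)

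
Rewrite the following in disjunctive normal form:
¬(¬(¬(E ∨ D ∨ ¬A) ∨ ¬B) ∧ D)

¬B ∨ ¬D

¬(¬(¬(E ∨ D ∨ ¬A) ∨ ¬B) ∧ D)
⇔ ¬¬(¬(E ∨ D ∨ ¬A) ∨ ¬B) ∨ ¬D   [De Morgan]
⇔ ¬(E ∨ D ∨ ¬A) ∨ ¬B ∨ ¬D   [double negation]
⇔ ¬E ∧ ¬D ∧ ¬¬A ∨ ¬B ∨ ¬D   [De Morgan]
⇔ ¬E ∧ ¬D ∧ A ∨ ¬B ∨ ¬D   [double negation]
⇔ ¬B ∨ ¬D   [simplify]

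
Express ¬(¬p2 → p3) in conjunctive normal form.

¬p2 ∧ ¬p3

¬(¬p2 → p3)
≡ ¬(¬¬p2 ∨ p3)   [eliminate →]
≡ ¬¬¬p2 ∧ ¬p3   [De Morgan]
≡ ¬p2 ∧ ¬p3   [double negation]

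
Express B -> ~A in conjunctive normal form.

~B | ~A

B -> ~A
= ~B | ~A   [eliminate ->]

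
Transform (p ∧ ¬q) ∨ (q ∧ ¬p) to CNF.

(p ∧ ¬q) ∨ (q ∧ ¬p)
≡ (p ∨ q) ∧ (p ∨ ¬p) ∧ (¬q ∨ q) ∧ (¬q ∨ ¬p)   — distribute ∨ over ∧
≡ (p ∨ q) ∧ (¬q ∨ ¬p)   — simplify

(p ∨ q) ∧ (¬q ∨ ¬p)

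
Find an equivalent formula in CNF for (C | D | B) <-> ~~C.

(C | D | B) <-> ~~C
≡ ((C | D | B) -> ~~C) & (~~C -> (C | D | B))   [eliminate <->]
≡ (~(C | D | B) | ~~C) & (~~C -> (C | D | B))   [eliminate ->]
≡ (~(C | D | B) | ~~C) & (~~~C | C | D | B)   [eliminate ->]
≡ ((~C & ~D & ~B) | ~~C) & (~~~C | C | D | B)   [De Morgan]
≡ ((~C & ~D & ~B) | C) & (~~~C | C | D | B)   [double negation]
≡ ((~C & ~D & ~B) | C) & (~C | C | D | B)   [double negation]
≡ (~C | C) & (~D | C) & (~B | C) & (~C | C | D | B)   [distribute | over &]
≡ (~D | C) & (~B | C)   [simplify]

(~D | C) & (~B | C)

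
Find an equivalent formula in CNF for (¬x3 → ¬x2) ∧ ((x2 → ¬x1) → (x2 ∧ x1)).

(x3 ∨ ¬x2) ∧ x2 ∧ x1

(¬x3 → ¬x2) ∧ ((x2 → ¬x1) → (x2 ∧ x1))
= (¬¬x3 ∨ ¬x2) ∧ ((x2 → ¬x1) → (x2 ∧ x1))   [eliminate →]
= (¬¬x3 ∨ ¬x2) ∧ (¬(x2 → ¬x1) ∨ (x2 ∧ x1))   [eliminate →]
= (¬¬x3 ∨ ¬x2) ∧ (¬(¬x2 ∨ ¬x1) ∨ (x2 ∧ x1))   [eliminate →]
= (x3 ∨ ¬x2) ∧ (¬(¬x2 ∨ ¬x1) ∨ (x2 ∧ x1))   [double negation]
= (x3 ∨ ¬x2) ∧ ((¬¬x2 ∧ ¬¬x1) ∨ (x2 ∧ x1))   [De Morgan]
= (x3 ∨ ¬x2) ∧ ((x2 ∧ ¬¬x1) ∨ (x2 ∧ x1))   [double negation]
= (x3 ∨ ¬x2) ∧ ((x2 ∧ x1) ∨ (x2 ∧ x1))   [double negation]
= (x3 ∨ ¬x2) ∧ (x2 ∨ x2) ∧ (x2 ∨ x1) ∧ (x1 ∨ x2) ∧ (x1 ∨ x1)   [distribute ∨ over ∧]
= (x3 ∨ ¬x2) ∧ x2 ∧ x1   [simplify]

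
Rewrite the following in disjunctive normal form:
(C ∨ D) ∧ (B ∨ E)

(C ∧ B) ∨ (C ∧ E) ∨ (D ∧ B) ∨ (D ∧ E)

(C ∨ D) ∧ (B ∨ E)
⇔ (C ∧ B) ∨ (C ∧ E) ∨ (D ∧ B) ∨ (D ∧ E)   (distribute ∧ over ∨)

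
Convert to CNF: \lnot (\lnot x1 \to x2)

\lnot x1 \land \lnot x2

\lnot (\lnot x1 \to x2)
⇔ \lnot (\lnot \lnot x1 \lor x2)
⇔ \lnot \lnot \lnot x1 \land \lnot x2
⇔ \lnot x1 \land \lnot x2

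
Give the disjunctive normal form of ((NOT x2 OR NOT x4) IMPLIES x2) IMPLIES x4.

NOT x2 OR x4

((NOT x2 OR NOT x4) IMPLIES x2) IMPLIES x4
≡ NOT ((NOT x2 OR NOT x4) IMPLIES x2) OR x4   (eliminate IMPLIES)
≡ NOT (NOT (NOT x2 OR NOT x4) OR x2) OR x4   (eliminate IMPLIES)
≡ (NOT NOT (NOT x2 OR NOT x4) AND NOT x2) OR x4   (De Morgan)
≡ ((NOT x2 OR NOT x4) AND NOT x2) OR x4   (double negation)
≡ (NOT x2 AND NOT x2) OR (NOT x4 AND NOT x2) OR x4   (distribute AND over OR)
≡ NOT x2 OR x4   (simplify)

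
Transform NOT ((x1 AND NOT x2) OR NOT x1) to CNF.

NOT ((x1 AND NOT x2) OR NOT x1)
⇔ NOT (x1 AND NOT x2) AND NOT NOT x1
⇔ (NOT x1 OR NOT NOT x2) AND NOT NOT x1
⇔ (NOT x1 OR x2) AND NOT NOT x1
⇔ (NOT x1 OR x2) AND x1

(NOT x1 OR x2) AND x1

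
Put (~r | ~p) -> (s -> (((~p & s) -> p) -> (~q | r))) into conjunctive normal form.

(~r | ~p) -> (s -> (((~p & s) -> p) -> (~q | r)))
≡ ~(~r | ~p) | (s -> (((~p & s) -> p) -> (~q | r)))   (eliminate ->)
≡ ~(~r | ~p) | ~s | (((~p & s) -> p) -> (~q | r))   (eliminate ->)
≡ ~(~r | ~p) | ~s | ~((~p & s) -> p) | ~q | r   (eliminate ->)
≡ ~(~r | ~p) | ~s | ~(~(~p & s) | p) | ~q | r   (eliminate ->)
≡ (~~r & ~~p) | ~s | ~(~(~p & s) | p) | ~q | r   (De Morgan)
≡ (r & ~~p) | ~s | ~(~(~p & s) | p) | ~q | r   (double negation)
≡ (r & p) | ~s | ~(~(~p & s) | p) | ~q | r   (double negation)
≡ (r & p) | ~s | (~~(~p & s) & ~p) | ~q | r   (De Morgan)
≡ (r & p) | ~s | (~p & s & ~p) | ~q | r   (double negation)
≡ (r | ~s | ~p | ~q | r) & (r | ~s | s | ~q | r) & (r | ~s | ~p | ~q | r) & (p | ~s | ~p | ~q | r) & (p | ~s | s | ~q | r) & (p | ~s | ~p | ~q | r)   (distribute | over &)
≡ r | ~s | ~p | ~q   (simplify)

r | ~s | ~p | ~q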